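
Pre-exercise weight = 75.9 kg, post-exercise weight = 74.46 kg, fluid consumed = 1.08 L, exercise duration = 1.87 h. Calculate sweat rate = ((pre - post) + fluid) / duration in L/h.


Weight loss = 75.9 - 74.46 = 1.44 kg (approx L)
Total sweat = 1.44 + 1.08 = 2.52 L
Sweat rate = 2.52 / 1.87 = 1.348 L/h

1.348 L/h


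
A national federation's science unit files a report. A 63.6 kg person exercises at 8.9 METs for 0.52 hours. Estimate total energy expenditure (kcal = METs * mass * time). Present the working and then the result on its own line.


Energy = METs * mass(kg) * time(h)
= 8.9 * 63.6 * 0.52
= 294.34 kcal

294.34 kcal


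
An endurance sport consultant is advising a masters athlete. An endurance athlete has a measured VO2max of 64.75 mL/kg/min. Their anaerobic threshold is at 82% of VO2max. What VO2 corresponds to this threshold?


Anaerobic threshold VO2 = VO2max * 82%
= 64.75 * 0.82
= 53.1 mL/kg/min

53.1 mL/kg/min


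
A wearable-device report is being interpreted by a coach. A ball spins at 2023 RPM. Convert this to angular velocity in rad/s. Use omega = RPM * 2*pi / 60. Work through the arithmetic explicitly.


omega = 2023 * 2 * pi / 60
= 2023 * 6.28318531 / 60
= 12710.884 / 60
= 211.848 rad/s

211.848 rad/s


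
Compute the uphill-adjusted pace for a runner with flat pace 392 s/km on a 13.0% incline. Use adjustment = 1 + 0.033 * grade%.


Adjustment factor = 1 + 0.033 * 13.0 = 1.429
Grade-adjusted pace = 392 * 1.429 = 560.17 s/km

560.17 s/km


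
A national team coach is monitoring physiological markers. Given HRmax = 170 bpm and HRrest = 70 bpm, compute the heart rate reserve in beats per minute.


Heart rate reserve = maximum HR minus resting HR
HRR = 170 - 70 = 100 bpm

100 bpm


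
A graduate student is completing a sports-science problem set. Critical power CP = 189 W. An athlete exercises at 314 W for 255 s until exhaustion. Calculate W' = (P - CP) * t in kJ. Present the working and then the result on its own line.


P - CP = 314 - 189 = 125 W
W' = 125 * 255 = 31875 J
= 31875 / 1000 = 31.875 kJ

31.875 kJ


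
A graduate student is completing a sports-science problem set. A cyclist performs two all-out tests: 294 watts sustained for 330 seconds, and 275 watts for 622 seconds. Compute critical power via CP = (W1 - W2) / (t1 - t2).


W1 = P1 * t1 = 294 * 330 = 97020 J
W2 = P2 * t2 = 275 * 622 = 171050 J
CP = (97020 - 171050) / (330 - 622)
= 253.53 W

253.53 W


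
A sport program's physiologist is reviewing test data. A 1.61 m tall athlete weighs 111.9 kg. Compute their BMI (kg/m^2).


height^2 = 2.5921 m^2
BMI = 111.9 / 2.5921 = 43.17 kg/m^2

43.17 kg/m^2


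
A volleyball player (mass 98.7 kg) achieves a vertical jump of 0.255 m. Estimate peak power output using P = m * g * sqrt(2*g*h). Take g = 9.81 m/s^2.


2 * g * h = 2 * 9.81 * 0.255 = 5.0031
sqrt(5.0031) = 2.236761 m/s
P = 98.7 * 9.81 * 2.236761 = 2165.74 W

2165.74 W


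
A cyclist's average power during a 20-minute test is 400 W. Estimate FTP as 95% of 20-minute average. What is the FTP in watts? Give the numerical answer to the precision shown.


FTP = 20-min power * 0.95
= 400 * 0.95
= 380.0 W

380.0 W


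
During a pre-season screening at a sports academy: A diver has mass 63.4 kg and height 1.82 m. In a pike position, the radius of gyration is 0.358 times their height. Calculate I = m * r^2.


r = 0.358 * 1.82 = 0.65156 m
I = m * r^2 = 63.4 * 0.42453 = 26.915 kg*m^2

26.915 kg*m^2


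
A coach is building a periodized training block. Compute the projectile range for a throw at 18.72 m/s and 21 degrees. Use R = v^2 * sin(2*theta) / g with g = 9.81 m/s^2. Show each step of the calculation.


Two times the angle = 42 degrees
sin(42) = 0.669131
R = 350.4384 * 0.669131 / 9.81 = 23.903 m

23.903 m


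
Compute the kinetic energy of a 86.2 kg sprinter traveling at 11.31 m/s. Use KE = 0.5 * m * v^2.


Velocity squared = 127.9161
KE = 0.5 * 86.2 * 127.9161 = 5513.18 J

5513.18 J


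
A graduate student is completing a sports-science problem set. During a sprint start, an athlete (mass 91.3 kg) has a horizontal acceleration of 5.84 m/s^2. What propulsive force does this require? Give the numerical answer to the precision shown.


Propulsive force = mass * acceleration
= 91.3 kg * 5.84 m/s^2
= 533.19 N

533.19 N


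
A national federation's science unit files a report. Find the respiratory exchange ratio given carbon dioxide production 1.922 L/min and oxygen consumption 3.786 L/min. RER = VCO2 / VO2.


VCO2 = 1.922 L/min
VO2 = 3.786 L/min
RER = 1.922 / 3.786 = 0.5077

0.5077


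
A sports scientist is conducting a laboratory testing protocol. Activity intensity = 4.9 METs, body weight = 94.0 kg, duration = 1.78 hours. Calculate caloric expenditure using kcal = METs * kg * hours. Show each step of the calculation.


kcal = 4.9 * 94.0 * 1.78
= 460.6 * 1.78
= 819.87 kcal

819.87 kcal


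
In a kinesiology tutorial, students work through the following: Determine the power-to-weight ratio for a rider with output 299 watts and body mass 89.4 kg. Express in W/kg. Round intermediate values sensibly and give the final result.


P/W = 299 / 89.4 = 3.345 W/kg

3.345 W/kg


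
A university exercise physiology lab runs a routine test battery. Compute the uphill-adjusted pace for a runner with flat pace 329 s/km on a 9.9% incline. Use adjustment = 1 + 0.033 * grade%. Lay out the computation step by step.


Adjustment factor = 1 + 0.033 * 9.9 = 1.3267
Grade-adjusted pace = 329 * 1.3267 = 436.48 s/km

436.48 s/km


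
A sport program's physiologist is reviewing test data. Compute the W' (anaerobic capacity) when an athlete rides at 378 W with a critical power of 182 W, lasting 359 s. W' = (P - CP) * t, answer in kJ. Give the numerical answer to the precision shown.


Above-CP power = 196 W
Duration = 359 s
W' = 196 * 359 = 70364 J
Convert: 70364 / 1000 = 70.364 kJ

70.364 kJ


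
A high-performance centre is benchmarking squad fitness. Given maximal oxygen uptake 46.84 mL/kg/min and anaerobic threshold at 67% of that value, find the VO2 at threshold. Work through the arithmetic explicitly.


Percentage as decimal = 0.67
VO2 at AT = 46.84 * 0.67 = 31.38 mL/kg/min

31.38 mL/kg/min


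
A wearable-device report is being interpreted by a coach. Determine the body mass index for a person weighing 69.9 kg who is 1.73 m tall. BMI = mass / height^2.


BMI = mass / height^2
= 69.9 / 1.73^2
= 69.9 / 2.9929
= 23.36 kg/m^2

23.36 kg/m^2


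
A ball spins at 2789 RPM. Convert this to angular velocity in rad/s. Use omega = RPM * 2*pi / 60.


omega = 2789 * 2 * pi / 60
= 2789 * 6.28318531 / 60
= 17523.804 / 60
= 292.063 rad/s

292.063 rad/s


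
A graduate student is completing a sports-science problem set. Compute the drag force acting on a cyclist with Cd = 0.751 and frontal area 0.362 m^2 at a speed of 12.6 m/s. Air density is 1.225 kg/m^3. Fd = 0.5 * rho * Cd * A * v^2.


Step 1: v^2 = 158.76
Step 2: Fd = 0.5 * 1.225 * 0.751 * 0.362 * 158.76
= 26.436 N

26.436 N


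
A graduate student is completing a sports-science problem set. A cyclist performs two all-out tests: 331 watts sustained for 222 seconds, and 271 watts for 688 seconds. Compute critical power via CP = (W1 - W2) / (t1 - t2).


W1 = P1 * t1 = 331 * 222 = 73482 J
W2 = P2 * t2 = 271 * 688 = 186448 J
CP = (73482 - 186448) / (222 - 688)
= 242.42 W

242.42 W


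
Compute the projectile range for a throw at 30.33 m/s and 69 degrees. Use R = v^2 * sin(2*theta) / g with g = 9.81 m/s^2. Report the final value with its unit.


Two times the angle = 138 degrees
sin(138) = 0.669131
R = 919.9089 * 0.669131 / 9.81 = 62.746 m

62.746 m


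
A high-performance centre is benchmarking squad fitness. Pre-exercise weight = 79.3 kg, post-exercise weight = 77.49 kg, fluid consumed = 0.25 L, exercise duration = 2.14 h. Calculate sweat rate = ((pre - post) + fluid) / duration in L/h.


Weight loss = 79.3 - 77.49 = 1.81 kg (approx L)
Total sweat = 1.81 + 0.25 = 2.06 L
Sweat rate = 2.06 / 2.14 = 0.963 L/h

0.963 L/h


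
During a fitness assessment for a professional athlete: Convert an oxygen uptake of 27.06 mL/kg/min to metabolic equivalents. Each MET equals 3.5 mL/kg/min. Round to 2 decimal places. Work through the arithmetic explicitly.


One MET = 3.5 mL/kg/min
Number of METs = 27.06 / 3.5
= 7.73 METs

7.73 METs


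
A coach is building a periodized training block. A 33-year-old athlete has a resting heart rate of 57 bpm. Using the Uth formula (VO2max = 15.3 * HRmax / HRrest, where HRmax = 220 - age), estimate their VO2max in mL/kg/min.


HRmax = 220 - 33 = 187 bpm
Ratio = HRmax / HRrest = 187 / 57 = 3.2807
VO2max = 15.3 * 3.2807 = 50.19 mL/kg/min

50.19 mL/kg/min


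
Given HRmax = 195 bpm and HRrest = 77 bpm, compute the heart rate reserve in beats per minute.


Heart rate reserve = maximum HR minus resting HR
HRR = 195 - 77 = 118 bpm

118 bpm


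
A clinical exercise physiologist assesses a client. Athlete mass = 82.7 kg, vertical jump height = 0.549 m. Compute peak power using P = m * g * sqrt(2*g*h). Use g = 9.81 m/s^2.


sqrt(2 * 9.81 * 0.549) = sqrt(10.77138) = 3.281978 m/s
P = 82.7 * 9.81 * 3.281978
= 2662.63 W

2662.63 W


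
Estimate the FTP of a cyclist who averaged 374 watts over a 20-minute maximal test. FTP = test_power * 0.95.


FTP = 374 * 0.95 = 355.3 W

355.3 W


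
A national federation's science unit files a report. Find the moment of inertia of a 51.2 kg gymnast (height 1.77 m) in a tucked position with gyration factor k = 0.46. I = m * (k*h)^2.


Radius of gyration = 0.46 * 1.77 = 0.8142 m
I = 51.2 * 0.8142^2
= 51.2 * 0.662922
= 33.942 kg*m^2

33.942 kg*m^2


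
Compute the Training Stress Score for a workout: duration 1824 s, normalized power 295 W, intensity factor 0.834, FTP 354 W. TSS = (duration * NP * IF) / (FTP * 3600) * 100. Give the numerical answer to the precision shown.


Product = 1824 * 295 * 0.834 = 448758.72
Base = 354 * 3600 = 1274400
TSS = 448758.72 / 1274400 * 100 = 35.21

35.21 TSS


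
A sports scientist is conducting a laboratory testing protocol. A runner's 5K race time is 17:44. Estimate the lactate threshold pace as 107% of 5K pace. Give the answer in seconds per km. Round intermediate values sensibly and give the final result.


Total race time = 17*60 + 44 = 1064 seconds
5K pace = 1064 / 5 = 212.8 sec/km
LT pace = 212.8 * 1.07 = 227.7 sec/km

227.7 s/km


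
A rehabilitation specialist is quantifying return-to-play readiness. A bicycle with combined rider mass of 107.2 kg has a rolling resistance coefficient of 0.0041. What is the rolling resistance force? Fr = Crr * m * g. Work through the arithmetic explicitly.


Fr = 0.0041 * 107.2 * 9.81
= 0.43952 * 9.81
= 4.312 N

4.312 N


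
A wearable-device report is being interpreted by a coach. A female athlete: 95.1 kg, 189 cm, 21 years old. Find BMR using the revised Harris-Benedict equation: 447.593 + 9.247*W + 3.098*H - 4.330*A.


Intercept = 447.593
Weight contribution = 9.247 * 95.1 = 879.3897
Height contribution = 3.098 * 189 = 585.522
Age contribution = 4.33 * 21 = 90.93
BMR = 447.593 + 879.3897 + 585.522 - 90.93
= 1821.57 kcal/day

1821.57 kcal/day


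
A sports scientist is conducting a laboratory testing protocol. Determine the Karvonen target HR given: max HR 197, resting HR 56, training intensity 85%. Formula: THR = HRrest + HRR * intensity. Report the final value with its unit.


HRR = HRmax - HRrest = 197 - 56 = 141
THR = 56 + 141 * 0.85
= 175.85 bpm

175.85 bpm


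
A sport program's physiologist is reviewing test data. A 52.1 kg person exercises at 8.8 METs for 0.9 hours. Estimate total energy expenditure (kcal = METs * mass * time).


Energy = METs * mass(kg) * time(h)
= 8.8 * 52.1 * 0.9
= 412.63 kcal

412.63 kcal


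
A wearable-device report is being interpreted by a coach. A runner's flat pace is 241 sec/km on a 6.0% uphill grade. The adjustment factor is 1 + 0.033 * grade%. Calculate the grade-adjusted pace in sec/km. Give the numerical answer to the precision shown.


Factor = 1 + 0.033 * 6.0 = 1.198
Adjusted pace = 241 * 1.198
= 288.72 sec/km

288.72 s/km


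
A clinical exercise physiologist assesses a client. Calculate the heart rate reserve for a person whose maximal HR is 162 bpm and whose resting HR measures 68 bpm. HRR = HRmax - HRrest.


HRmax = 162 bpm
HRrest = 68 bpm
HRR = 162 - 68 = 94 bpm

94 bpm


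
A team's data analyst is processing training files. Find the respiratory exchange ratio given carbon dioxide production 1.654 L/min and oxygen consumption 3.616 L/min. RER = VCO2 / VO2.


VCO2 = 1.654 L/min
VO2 = 3.616 L/min
RER = 1.654 / 3.616 = 0.4574

0.4574


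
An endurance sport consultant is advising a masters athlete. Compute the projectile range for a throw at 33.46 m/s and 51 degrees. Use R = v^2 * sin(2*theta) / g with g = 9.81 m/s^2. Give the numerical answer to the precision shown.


Two times the angle = 102 degrees
sin(102) = 0.978148
R = 1119.5716 * 0.978148 / 9.81 = 111.632 m

111.632 m


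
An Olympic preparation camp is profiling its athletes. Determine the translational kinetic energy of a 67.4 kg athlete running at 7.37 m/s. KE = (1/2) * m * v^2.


KE = 0.5 * m * v^2
= 0.5 * 67.4 * 7.37^2
= 0.5 * 67.4 * 54.3169
= 1830.48 J

1830.48 J


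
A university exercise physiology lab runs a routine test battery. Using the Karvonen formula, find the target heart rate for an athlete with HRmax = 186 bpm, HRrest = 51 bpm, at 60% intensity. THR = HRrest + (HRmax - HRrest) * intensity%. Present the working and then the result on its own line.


HRR = 186 - 51 = 135
THR = 51 + 135 * 0.6
= 51 + 81.0
= 132.0 bpm

132.0 bpm


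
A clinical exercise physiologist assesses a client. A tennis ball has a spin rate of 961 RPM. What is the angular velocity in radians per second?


Convert RPM to rad/s: multiply by 2*pi and divide by 60
omega = 961 * 2 * pi / 60
= 100.636 rad/s

100.636 rad/s


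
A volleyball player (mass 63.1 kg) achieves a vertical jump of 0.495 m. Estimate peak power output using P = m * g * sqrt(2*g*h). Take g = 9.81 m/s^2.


2 * g * h = 2 * 9.81 * 0.495 = 9.7119
sqrt(9.7119) = 3.116392 m/s
P = 63.1 * 9.81 * 3.116392 = 1929.08 W

1929.08 W


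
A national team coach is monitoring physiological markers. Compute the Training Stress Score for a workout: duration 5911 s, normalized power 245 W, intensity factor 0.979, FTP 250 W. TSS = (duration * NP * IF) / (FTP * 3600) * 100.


Product = 5911 * 245 * 0.979 = 1417782.905
Base = 250 * 3600 = 900000
TSS = 1417782.905 / 900000 * 100 = 157.53

157.53 TSS


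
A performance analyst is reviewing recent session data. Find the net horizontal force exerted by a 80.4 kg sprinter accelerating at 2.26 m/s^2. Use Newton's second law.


Newton's second law: F = m * a
F = 80.4 * 2.26 = 181.7 N

181.7 N


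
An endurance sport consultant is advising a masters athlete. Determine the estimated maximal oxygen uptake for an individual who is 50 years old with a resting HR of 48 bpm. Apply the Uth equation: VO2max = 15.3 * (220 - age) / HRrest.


HRmax = 220 - 50 = 170
VO2max = 15.3 * (170 / 48)
= 15.3 * 3.5417
= 54.19 mL/kg/min

54.19 mL/kg/min


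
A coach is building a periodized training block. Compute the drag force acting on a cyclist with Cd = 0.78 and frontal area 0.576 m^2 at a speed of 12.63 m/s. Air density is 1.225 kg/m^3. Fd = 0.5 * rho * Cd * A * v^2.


Step 1: v^2 = 159.5169
Step 2: Fd = 0.5 * 1.225 * 0.78 * 0.576 * 159.5169
= 43.896 N

43.896 N


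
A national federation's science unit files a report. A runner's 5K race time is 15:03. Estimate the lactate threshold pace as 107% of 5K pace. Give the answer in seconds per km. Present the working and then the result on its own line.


Total race time = 15*60 + 3 = 903 seconds
5K pace = 903 / 5 = 180.6 sec/km
LT pace = 180.6 * 1.07 = 193.24 sec/km

193.24 s/km


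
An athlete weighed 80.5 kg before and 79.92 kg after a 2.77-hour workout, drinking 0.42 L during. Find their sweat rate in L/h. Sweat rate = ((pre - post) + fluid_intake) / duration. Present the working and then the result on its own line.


Body mass change = 0.58 kg
Total sweat loss = 0.58 + 0.42 = 1.0 L
Rate = 1.0 / 2.77 = 0.361 L/h

0.361 L/h


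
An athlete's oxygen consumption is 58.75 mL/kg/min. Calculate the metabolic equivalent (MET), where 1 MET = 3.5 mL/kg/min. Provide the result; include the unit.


MET = VO2 / 3.5
= 58.75 / 3.5
= 16.79 METs

16.79 METs


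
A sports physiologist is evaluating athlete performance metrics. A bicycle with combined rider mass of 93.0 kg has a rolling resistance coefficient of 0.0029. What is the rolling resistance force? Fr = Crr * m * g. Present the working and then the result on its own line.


Fr = 0.0029 * 93.0 * 9.81
= 0.2697 * 9.81
= 2.646 N

2.646 N


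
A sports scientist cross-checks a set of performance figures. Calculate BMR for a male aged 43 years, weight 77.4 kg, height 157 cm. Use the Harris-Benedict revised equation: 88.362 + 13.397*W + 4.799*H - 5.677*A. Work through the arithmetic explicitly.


Substituting values:
W term = 13.397 * 77.4 = 1036.9278
H term = 4.799 * 157 = 753.443
A term = 5.677 * 43 = 244.111
BMR = 1634.62 kcal/day

1634.62 kcal/day


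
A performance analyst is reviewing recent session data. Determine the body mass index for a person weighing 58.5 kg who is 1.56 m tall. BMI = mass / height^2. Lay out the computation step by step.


BMI = mass / height^2
= 58.5 / 1.56^2
= 58.5 / 2.4336
= 24.04 kg/m^2

24.04 kg/m^2


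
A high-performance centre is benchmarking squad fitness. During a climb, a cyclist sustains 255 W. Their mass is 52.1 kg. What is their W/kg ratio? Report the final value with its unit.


Power-to-weight = 255 W / 52.1 kg
= 4.894 W/kg

4.894 W/kg


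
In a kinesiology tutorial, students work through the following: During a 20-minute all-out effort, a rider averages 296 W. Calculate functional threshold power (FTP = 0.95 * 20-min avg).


FTP = 0.95 * 296
= 281.2 W

281.2 W


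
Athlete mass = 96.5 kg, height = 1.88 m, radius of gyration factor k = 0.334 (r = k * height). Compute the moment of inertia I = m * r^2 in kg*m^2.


r = k * height = 0.334 * 1.88 = 0.62792 m
r^2 = 0.62792^2 = 0.394284
I = 96.5 * 0.394284 = 38.048 kg*m^2

38.048 kg*m^2


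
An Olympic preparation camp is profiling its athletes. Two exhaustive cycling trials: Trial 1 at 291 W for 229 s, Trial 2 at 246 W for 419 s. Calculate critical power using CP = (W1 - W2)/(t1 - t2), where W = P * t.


W1 = 291 * 229 = 66639 J
W2 = 246 * 419 = 103074 J
CP = (66639 - 103074) / (229 - 419)
= -36435 / -190
= 191.76 W

191.76 W


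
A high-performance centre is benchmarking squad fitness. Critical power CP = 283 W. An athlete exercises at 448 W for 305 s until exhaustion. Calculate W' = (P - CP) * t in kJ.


P - CP = 448 - 283 = 165 W
W' = 165 * 305 = 50325 J
= 50325 / 1000 = 50.325 kJ

50.325 kJ


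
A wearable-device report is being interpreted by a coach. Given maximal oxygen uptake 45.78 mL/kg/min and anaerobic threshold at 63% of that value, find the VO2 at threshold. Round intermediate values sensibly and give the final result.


Percentage as decimal = 0.63
VO2 at AT = 45.78 * 0.63 = 28.84 mL/kg/min

28.84 mL/kg/min


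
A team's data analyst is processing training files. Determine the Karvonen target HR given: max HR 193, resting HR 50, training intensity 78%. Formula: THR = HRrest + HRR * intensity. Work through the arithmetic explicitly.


HRR = HRmax - HRrest = 193 - 50 = 143
THR = 50 + 143 * 0.78
= 161.54 bpm

161.54 bpm


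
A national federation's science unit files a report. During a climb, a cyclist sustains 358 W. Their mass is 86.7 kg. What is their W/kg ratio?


Power-to-weight = 358 W / 86.7 kg
= 4.129 W/kg

4.129 W/kg


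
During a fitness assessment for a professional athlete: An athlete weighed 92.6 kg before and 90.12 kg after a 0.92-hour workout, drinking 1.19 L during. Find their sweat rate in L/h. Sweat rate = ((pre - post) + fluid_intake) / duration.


Body mass change = 2.48 kg
Total sweat loss = 2.48 + 1.19 = 3.67 L
Rate = 3.67 / 0.92 = 3.989 L/h

3.989 L/h


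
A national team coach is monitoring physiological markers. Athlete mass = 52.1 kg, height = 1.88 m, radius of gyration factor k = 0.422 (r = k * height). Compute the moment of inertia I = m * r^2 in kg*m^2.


r = k * height = 0.422 * 1.88 = 0.79336 m
r^2 = 0.79336^2 = 0.62942
I = 52.1 * 0.62942 = 32.793 kg*m^2

32.793 kg*m^2


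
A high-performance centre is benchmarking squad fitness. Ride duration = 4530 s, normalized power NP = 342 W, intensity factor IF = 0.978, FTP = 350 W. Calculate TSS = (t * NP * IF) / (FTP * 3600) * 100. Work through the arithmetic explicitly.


Numerator = 4530 * 342 * 0.978 = 1515176.28
Denominator = 350 * 3600 = 1260000
TSS = 1515176.28 / 1260000 * 100
= 120.25

120.25 TSS


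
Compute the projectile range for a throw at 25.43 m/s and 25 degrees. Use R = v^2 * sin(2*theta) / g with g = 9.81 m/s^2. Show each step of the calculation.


Two times the angle = 50 degrees
sin(50) = 0.766044
R = 646.6849 * 0.766044 / 9.81 = 50.498 m

50.498 m


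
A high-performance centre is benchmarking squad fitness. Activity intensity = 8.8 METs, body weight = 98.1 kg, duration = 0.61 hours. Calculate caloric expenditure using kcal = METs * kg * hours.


kcal = 8.8 * 98.1 * 0.61
= 863.28 * 0.61
= 526.6 kcal

526.6 kcal


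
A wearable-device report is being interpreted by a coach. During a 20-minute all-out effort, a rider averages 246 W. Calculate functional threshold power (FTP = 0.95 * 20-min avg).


FTP = 0.95 * 246
= 233.7 W

233.7 W


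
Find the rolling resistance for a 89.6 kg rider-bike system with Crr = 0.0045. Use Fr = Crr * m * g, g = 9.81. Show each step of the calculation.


m * g = 89.6 * 9.81 = 878.976 N
Fr = 0.0045 * 878.976 = 3.955 N

3.955 N


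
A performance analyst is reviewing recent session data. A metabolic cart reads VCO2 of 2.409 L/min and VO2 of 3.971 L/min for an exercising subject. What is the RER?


RER = VCO2 / VO2 = 2.409 / 3.971 = 0.6066

0.6066


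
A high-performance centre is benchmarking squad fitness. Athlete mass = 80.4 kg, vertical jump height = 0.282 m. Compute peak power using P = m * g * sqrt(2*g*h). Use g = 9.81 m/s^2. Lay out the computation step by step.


sqrt(2 * 9.81 * 0.282) = sqrt(5.53284) = 2.352199 m/s
P = 80.4 * 9.81 * 2.352199
= 1855.24 W

1855.24 W


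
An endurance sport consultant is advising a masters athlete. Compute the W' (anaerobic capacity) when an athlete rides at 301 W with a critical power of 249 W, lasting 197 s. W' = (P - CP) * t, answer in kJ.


Above-CP power = 52 W
Duration = 197 s
W' = 52 * 197 = 10244 J
Convert: 10244 / 1000 = 10.244 kJ

10.244 kJ


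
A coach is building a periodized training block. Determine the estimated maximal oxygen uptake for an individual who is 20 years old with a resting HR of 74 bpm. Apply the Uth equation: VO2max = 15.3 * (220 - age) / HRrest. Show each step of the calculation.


HRmax = 220 - 20 = 200
VO2max = 15.3 * (200 / 74)
= 15.3 * 2.7027
= 41.35 mL/kg/min

41.35 mL/kg/min


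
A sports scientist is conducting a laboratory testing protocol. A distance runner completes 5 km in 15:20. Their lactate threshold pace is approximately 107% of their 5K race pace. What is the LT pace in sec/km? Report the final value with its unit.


Convert to seconds: 15 min 20 s = 920 s
Pace per km = 920 / 5 = 184.0 s/km
LT pace = 184.0 * 1.07 = 196.88 s/km

196.88 s/km


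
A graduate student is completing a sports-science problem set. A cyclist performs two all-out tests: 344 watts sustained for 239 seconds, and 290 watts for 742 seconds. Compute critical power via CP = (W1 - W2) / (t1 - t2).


W1 = P1 * t1 = 344 * 239 = 82216 J
W2 = P2 * t2 = 290 * 742 = 215180 J
CP = (82216 - 215180) / (239 - 742)
= 264.34 W

264.34 W


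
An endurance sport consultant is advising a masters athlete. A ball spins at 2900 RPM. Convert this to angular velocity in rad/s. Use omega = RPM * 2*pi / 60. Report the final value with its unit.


omega = 2900 * 2 * pi / 60
= 2900 * 6.28318531 / 60
= 18221.237 / 60
= 303.687 rad/s

303.687 rad/s


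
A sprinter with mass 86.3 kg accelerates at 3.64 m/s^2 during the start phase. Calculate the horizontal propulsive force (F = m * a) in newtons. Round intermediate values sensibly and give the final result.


F = m * a
= 86.3 * 3.64
= 314.13 N

314.13 N


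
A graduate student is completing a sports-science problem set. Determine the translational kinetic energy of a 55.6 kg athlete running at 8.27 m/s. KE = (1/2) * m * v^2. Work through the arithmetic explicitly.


KE = 0.5 * m * v^2
= 0.5 * 55.6 * 8.27^2
= 0.5 * 55.6 * 68.3929
= 1901.32 J

1901.32 J


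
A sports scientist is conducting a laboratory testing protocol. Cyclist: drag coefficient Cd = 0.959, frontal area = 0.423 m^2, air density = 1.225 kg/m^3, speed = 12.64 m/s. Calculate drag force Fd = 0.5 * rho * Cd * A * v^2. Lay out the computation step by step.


v^2 = 12.64^2 = 159.7696
Fd = 0.5 * 1.225 * 0.959 * 0.423 * 159.7696
= 39.697 N

39.697 N


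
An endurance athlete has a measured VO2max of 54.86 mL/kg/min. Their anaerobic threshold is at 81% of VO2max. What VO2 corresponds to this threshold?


Anaerobic threshold VO2 = VO2max * 81%
= 54.86 * 0.81
= 44.44 mL/kg/min

44.44 mL/kg/min


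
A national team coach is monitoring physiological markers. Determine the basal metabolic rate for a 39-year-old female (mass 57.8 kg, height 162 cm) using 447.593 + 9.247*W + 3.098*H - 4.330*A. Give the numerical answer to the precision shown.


BMR = 447.593 + 9.247*57.8 + 3.098*162 - 4.330*39
= 1315.08 kcal/day

1315.08 kcal/day


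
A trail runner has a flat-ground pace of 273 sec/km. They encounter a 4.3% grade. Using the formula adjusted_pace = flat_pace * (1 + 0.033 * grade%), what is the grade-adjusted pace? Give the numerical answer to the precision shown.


Grade factor = 1 + 0.033 * 4.3 = 1.1419
Adjusted = 273 * 1.1419 = 311.74 sec/km

311.74 s/km


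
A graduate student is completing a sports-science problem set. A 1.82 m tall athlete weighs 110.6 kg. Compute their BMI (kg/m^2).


height^2 = 3.3124 m^2
BMI = 110.6 / 3.3124 = 33.39 kg/m^2

33.39 kg/m^2


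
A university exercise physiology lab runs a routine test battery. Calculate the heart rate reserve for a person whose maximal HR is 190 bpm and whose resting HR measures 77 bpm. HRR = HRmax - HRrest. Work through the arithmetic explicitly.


HRmax = 190 bpm
HRrest = 77 bpm
HRR = 190 - 77 = 113 bpm

113 bpm


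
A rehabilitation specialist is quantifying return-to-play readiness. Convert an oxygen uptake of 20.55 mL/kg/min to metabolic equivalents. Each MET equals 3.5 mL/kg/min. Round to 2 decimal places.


One MET = 3.5 mL/kg/min
Number of METs = 20.55 / 3.5
= 5.87 METs

5.87 METs


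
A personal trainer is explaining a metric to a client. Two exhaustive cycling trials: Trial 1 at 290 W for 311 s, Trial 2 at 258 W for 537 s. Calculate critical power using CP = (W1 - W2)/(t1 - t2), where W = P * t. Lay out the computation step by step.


W1 = 290 * 311 = 90190 J
W2 = 258 * 537 = 138546 J
CP = (90190 - 138546) / (311 - 537)
= -48356 / -226
= 213.96 W

213.96 W


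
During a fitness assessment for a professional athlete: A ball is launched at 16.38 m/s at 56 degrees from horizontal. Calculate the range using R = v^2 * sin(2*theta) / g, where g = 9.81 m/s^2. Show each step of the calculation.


sin(2 * 56) = sin(112) = 0.927184
v^2 = 16.38^2 = 268.3044
R = 268.3044 * 0.927184 / 9.81
= 25.359 m

25.359 m


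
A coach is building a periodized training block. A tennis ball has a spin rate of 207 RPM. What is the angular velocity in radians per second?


Convert RPM to rad/s: multiply by 2*pi and divide by 60
omega = 207 * 2 * pi / 60
= 21.677 rad/s

21.677 rad/s


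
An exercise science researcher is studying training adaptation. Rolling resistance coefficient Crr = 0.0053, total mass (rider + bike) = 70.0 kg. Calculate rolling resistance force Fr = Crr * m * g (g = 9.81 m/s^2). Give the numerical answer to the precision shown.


Fr = Crr * m * g
= 0.0053 * 70.0 * 9.81
= 3.64 N

3.64 N


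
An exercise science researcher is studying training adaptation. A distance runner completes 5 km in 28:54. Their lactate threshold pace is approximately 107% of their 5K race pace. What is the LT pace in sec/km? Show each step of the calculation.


Convert to seconds: 28 min 54 s = 1734 s
Pace per km = 1734 / 5 = 346.8 s/km
LT pace = 346.8 * 1.07 = 371.08 s/km

371.08 s/km


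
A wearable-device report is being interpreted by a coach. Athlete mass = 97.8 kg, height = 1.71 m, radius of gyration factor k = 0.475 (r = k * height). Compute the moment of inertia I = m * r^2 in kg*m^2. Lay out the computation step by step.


r = k * height = 0.475 * 1.71 = 0.81225 m
r^2 = 0.81225^2 = 0.65975
I = 97.8 * 0.65975 = 64.524 kg*m^2

64.524 kg*m^2


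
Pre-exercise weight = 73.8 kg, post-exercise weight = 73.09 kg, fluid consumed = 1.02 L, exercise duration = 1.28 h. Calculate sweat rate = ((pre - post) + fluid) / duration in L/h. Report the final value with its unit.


Weight loss = 73.8 - 73.09 = 0.71 kg (approx L)
Total sweat = 0.71 + 1.02 = 1.73 L
Sweat rate = 1.73 / 1.28 = 1.352 L/h

1.352 L/h


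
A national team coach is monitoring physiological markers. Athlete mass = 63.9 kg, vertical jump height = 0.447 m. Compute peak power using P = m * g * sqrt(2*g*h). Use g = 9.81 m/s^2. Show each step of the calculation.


sqrt(2 * 9.81 * 0.447) = sqrt(8.77014) = 2.961442 m/s
P = 63.9 * 9.81 * 2.961442
= 1856.41 W

1856.41 W


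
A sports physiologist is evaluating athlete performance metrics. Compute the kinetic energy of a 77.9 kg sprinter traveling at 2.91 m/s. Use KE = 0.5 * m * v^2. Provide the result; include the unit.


Velocity squared = 8.4681
KE = 0.5 * 77.9 * 8.4681 = 329.83 J

329.83 J


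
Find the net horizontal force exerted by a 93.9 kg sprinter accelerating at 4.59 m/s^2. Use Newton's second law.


Newton's second law: F = m * a
F = 93.9 * 4.59 = 431.0 N

431.0 N


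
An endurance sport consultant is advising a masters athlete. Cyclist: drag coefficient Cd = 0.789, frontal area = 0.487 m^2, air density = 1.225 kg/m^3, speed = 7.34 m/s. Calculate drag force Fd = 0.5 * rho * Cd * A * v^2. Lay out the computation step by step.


v^2 = 7.34^2 = 53.8756
Fd = 0.5 * 1.225 * 0.789 * 0.487 * 53.8756
= 12.68 N

12.68 N


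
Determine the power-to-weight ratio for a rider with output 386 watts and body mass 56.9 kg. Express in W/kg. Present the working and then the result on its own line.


P/W = 386 / 56.9 = 6.784 W/kg

6.784 W/kg


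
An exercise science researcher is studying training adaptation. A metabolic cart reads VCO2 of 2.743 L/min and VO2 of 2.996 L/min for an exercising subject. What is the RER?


RER = VCO2 / VO2 = 2.743 / 2.996 = 0.9156

0.9156


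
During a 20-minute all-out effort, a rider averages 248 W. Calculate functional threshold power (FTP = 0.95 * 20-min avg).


FTP = 0.95 * 248
= 235.6 W

235.6 W


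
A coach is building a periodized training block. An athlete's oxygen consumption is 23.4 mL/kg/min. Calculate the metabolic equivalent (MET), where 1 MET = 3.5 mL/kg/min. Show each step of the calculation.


MET = VO2 / 3.5
= 23.4 / 3.5
= 6.69 METs

6.69 METs


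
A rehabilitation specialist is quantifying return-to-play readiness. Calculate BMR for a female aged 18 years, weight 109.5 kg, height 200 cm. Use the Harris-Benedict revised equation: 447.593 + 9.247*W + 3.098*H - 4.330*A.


Substituting values:
W term = 9.247 * 109.5 = 1012.5465
H term = 3.098 * 200 = 619.6
A term = 4.330 * 18 = 77.94
BMR = 2001.8 kcal/day

2001.8 kcal/day


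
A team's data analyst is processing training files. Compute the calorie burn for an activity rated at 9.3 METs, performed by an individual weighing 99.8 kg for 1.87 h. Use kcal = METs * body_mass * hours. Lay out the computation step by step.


Product of METs and mass = 9.3 * 99.8 = 928.14
Total kcal = 928.14 * 1.87 = 1735.62 kcal

1735.62 kcal


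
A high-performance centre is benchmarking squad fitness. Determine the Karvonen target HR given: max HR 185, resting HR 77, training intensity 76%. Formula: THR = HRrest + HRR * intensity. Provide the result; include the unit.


HRR = HRmax - HRrest = 185 - 77 = 108
THR = 77 + 108 * 0.76
= 159.08 bpm

159.08 bpm


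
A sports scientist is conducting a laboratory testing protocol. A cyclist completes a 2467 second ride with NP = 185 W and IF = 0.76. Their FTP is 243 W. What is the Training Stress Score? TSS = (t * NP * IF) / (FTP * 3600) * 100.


t * NP * IF = 2467 * 185 * 0.76 = 346860.2
FTP * 3600 = 874800
TSS = (346860.2 / 874800) * 100 = 39.65

39.65 TSS


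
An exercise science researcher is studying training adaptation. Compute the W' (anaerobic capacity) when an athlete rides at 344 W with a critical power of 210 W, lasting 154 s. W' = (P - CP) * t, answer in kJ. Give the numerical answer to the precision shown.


Above-CP power = 134 W
Duration = 154 s
W' = 134 * 154 = 20636 J
Convert: 20636 / 1000 = 20.636 kJ

20.636 kJ


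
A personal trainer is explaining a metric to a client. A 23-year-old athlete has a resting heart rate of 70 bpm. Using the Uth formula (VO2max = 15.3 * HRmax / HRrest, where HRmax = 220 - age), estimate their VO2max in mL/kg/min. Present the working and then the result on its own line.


HRmax = 220 - 23 = 197 bpm
Ratio = HRmax / HRrest = 197 / 70 = 2.8143
VO2max = 15.3 * 2.8143 = 43.06 mL/kg/min

43.06 mL/kg/min


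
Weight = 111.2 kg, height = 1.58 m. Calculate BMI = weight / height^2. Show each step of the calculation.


height^2 = 1.58^2 = 2.4964
BMI = 111.2 / 2.4964 = 44.54 kg/m^2

44.54 kg/m^2


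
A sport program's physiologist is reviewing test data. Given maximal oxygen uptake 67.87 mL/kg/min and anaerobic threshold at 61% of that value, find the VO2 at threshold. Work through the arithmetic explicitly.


Percentage as decimal = 0.61
VO2 at AT = 67.87 * 0.61 = 41.4 mL/kg/min

41.4 mL/kg/min


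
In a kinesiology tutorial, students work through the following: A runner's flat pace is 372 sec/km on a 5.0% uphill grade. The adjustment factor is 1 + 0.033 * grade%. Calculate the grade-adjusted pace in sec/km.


Factor = 1 + 0.033 * 5.0 = 1.165
Adjusted pace = 372 * 1.165
= 433.38 sec/km

433.38 s/km


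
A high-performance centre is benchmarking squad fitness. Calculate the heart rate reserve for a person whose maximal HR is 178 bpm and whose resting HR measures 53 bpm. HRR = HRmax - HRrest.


HRmax = 178 bpm
HRrest = 53 bpm
HRR = 178 - 53 = 125 bpm

125 bpm


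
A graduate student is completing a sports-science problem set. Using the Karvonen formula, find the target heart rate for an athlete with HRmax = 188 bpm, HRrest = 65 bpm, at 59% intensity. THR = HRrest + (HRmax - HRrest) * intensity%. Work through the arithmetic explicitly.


HRR = 188 - 65 = 123
THR = 65 + 123 * 0.59
= 65 + 72.57
= 137.57 bpm

137.57 bpm


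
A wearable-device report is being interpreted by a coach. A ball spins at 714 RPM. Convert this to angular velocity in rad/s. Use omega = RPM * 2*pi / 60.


omega = 714 * 2 * pi / 60
= 714 * 6.28318531 / 60
= 4486.194 / 60
= 74.77 rad/s

74.77 rad/s


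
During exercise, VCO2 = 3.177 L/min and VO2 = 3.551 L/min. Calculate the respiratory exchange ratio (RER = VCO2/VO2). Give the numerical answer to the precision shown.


RER = VCO2 / VO2
= 3.177 / 3.551
= 0.8947

0.8947


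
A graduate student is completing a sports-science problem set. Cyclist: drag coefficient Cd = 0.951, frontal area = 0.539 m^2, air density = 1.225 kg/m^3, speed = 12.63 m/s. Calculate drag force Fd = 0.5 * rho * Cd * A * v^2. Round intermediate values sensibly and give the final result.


v^2 = 12.63^2 = 159.5169
Fd = 0.5 * 1.225 * 0.951 * 0.539 * 159.5169
= 50.082 N

50.082 N


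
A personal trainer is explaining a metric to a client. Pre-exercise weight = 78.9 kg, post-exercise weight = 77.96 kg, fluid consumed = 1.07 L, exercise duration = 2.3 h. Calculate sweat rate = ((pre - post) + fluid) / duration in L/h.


Weight loss = 78.9 - 77.96 = 0.94 kg (approx L)
Total sweat = 0.94 + 1.07 = 2.01 L
Sweat rate = 2.01 / 2.3 = 0.874 L/h

0.874 L/h


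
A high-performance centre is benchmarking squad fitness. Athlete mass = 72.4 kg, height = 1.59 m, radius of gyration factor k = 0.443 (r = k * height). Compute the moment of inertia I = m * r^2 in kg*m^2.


r = k * height = 0.443 * 1.59 = 0.70437 m
r^2 = 0.70437^2 = 0.496137
I = 72.4 * 0.496137 = 35.92 kg*m^2

35.92 kg*m^2


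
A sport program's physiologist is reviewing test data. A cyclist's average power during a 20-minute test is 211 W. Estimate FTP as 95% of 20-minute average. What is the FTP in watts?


FTP = 20-min power * 0.95
= 211 * 0.95
= 200.45 W

200.45 W


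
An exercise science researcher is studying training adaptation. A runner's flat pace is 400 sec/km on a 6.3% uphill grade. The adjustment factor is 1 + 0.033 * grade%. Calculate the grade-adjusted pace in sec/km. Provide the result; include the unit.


Factor = 1 + 0.033 * 6.3 = 1.2079
Adjusted pace = 400 * 1.2079
= 483.16 sec/km

483.16 s/km


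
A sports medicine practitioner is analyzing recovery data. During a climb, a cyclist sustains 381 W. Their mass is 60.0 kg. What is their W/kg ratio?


Power-to-weight = 381 W / 60.0 kg
= 6.35 W/kg

6.35 W/kg


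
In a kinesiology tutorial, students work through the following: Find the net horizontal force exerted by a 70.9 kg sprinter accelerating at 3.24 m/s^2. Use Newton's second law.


Newton's second law: F = m * a
F = 70.9 * 3.24 = 229.72 N

229.72 N


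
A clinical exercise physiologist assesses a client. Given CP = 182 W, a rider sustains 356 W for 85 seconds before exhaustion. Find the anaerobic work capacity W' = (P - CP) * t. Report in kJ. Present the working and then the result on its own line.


Excess power = 356 - 182 = 174 W
Work above CP = 174 * 85 = 14790 J
W' = 14.79 kJ

14.79 kJ


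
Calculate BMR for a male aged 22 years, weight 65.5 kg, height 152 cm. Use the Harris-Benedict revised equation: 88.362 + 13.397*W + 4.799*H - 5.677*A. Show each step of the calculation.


Substituting values:
W term = 13.397 * 65.5 = 877.5035
H term = 4.799 * 152 = 729.448
A term = 5.677 * 22 = 124.894
BMR = 1570.42 kcal/day

1570.42 kcal/day


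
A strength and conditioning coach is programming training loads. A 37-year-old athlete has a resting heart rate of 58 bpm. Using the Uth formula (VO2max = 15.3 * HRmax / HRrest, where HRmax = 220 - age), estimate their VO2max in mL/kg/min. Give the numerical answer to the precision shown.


HRmax = 220 - 37 = 183 bpm
Ratio = HRmax / HRrest = 183 / 58 = 3.1552
VO2max = 15.3 * 3.1552 = 48.27 mL/kg/min

48.27 mL/kg/min


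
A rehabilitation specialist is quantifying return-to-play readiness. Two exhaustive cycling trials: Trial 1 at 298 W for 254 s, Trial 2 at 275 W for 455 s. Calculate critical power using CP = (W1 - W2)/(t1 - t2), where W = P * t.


W1 = 298 * 254 = 75692 J
W2 = 275 * 455 = 125125 J
CP = (75692 - 125125) / (254 - 455)
= -49433 / -201
= 245.94 W

245.94 W


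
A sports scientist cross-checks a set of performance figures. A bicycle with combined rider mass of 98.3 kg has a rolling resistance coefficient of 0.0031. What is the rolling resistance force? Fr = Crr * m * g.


Fr = 0.0031 * 98.3 * 9.81
= 0.30473 * 9.81
= 2.989 N

2.989 N


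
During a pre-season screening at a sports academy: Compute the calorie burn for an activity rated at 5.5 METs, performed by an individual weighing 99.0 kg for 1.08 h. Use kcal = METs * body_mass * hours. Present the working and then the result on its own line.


Product of METs and mass = 5.5 * 99.0 = 544.5
Total kcal = 544.5 * 1.08 = 588.06 kcal

588.06 kcal
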